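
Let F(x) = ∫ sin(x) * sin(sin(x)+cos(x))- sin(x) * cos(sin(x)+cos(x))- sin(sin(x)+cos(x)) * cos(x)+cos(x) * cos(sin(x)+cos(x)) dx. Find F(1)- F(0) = sqrt(2)*(-sin(pi/4 + 1) + sin(pi/4 + sqrt(2)*sin(pi/4 + 1)))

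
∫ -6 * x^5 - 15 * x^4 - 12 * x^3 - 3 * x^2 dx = -x^6 - 3*x^5 - 3*x^4 - x^3 + C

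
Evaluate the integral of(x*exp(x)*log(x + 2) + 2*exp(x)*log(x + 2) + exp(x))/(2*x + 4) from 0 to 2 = -log(2)/2 + exp(2)*log(2)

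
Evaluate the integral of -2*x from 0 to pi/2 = -pi^2/4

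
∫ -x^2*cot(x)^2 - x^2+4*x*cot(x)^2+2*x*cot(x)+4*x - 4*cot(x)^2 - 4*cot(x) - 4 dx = (x - 2)^2*cot(x) + C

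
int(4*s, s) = 2*s^2 + C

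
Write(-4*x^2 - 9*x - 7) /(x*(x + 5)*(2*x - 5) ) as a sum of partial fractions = -218/(75*(2*x - 5)) - 62/(75*(x + 5)) + 7/(25*x)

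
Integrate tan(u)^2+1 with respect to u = tan(u) + C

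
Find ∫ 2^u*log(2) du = 2^u + C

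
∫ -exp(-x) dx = exp(-x) + C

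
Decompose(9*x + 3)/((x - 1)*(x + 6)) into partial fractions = 51/(7*(x + 6)) + 12/(7*(x - 1))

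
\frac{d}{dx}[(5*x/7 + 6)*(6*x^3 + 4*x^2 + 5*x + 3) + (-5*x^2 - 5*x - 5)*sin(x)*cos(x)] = 120*x^3/7 - 5*x^2*cos(2*x) + 816*x^2/7 - 5*sqrt(2)*x*sin(2*x + pi/4) + 386*x/7 - 5*sin(2*x)/2 - 5*cos(2*x) + 225/7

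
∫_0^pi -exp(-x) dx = -1 + exp(-pi)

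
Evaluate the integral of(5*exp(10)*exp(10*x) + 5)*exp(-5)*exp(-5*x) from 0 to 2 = -exp(5) - exp(-15) + exp(-5) + exp(15)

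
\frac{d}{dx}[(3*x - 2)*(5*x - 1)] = 30*x - 13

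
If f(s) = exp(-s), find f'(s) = -exp(-s)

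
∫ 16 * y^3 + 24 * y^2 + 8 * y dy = 4*y^4 + 8*y^3 + 4*y^2 + C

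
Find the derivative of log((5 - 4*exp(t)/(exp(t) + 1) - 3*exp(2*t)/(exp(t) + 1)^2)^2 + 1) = (40*exp(4*t) - 104*exp(3*t) - 148*exp(2*t) - 40*exp(t))/(5*exp(5*t) - 15*exp(4*t) + 2*exp(3*t) + 86*exp(2*t) + 90*exp(t) + 26)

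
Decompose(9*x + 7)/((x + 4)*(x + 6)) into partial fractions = 47/(2*(x + 6)) - 29/(2*(x + 4))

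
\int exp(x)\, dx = exp(x) + C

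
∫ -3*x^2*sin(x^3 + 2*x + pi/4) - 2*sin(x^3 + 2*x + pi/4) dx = cos(x^3 + 2*x + pi/4) + C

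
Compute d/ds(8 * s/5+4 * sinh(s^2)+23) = 8*s*cosh(s^2) + 8/5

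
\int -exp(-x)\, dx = exp(-x) + C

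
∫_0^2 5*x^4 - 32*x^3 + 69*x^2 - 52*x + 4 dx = -8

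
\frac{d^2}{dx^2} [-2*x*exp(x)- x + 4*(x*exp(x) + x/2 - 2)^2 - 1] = 16*x^2*exp(2*x) + 4*x^2*exp(x) + 32*x*exp(2*x) - 2*x*exp(x) + 8*exp(2*x) - 28*exp(x) + 2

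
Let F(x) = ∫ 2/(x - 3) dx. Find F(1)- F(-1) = -2*log(2)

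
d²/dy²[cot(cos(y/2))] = sin(y/2)^2*cot(cos(y/2))^3/2 + sin(y/2)^2*cot(cos(y/2))/2 + cos(y/2)*cot(cos(y/2))^2/4 + cos(y/2)/4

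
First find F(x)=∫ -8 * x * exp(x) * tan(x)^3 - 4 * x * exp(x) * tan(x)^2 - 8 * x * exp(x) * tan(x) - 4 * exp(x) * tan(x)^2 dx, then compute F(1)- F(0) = -4*E*tan(1)^2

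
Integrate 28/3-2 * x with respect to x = -x^2 + 28*x/3 + C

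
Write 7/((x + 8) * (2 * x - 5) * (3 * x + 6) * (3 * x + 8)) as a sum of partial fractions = 63/(992*(3*x + 8)) + 8/(2511*(2*x - 5)) - 1/(864*(x + 8)) - 7/(324*(x + 2))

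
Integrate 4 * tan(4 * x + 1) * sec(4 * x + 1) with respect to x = sec(4*x + 1) + C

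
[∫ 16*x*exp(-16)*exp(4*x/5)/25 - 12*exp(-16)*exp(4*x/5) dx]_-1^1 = -76*exp(-76/5)/5 + 84*exp(-84/5)/5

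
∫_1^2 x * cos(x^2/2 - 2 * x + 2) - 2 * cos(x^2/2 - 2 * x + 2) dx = -sin(1/2)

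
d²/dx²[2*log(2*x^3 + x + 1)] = (-24*x^4 + 24*x - 2)/(4*x^6 + 4*x^4 + 4*x^3 + x^2 + 2*x + 1)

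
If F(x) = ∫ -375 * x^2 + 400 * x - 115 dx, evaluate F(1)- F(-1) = -480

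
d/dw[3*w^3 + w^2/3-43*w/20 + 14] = 9*w^2 + 2*w/3 - 43/20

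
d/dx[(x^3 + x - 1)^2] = 6*x^5 + 8*x^3 - 6*x^2 + 2*x - 2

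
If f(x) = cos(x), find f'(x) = -sin(x)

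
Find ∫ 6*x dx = 3*x^2 + C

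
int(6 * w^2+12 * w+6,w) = 2*w^3 + 6*w^2 + 6*w + C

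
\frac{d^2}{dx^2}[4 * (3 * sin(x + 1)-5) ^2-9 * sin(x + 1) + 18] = 129*sin(x + 1) + 72*cos(2*x + 2)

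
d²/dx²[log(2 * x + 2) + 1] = -1/(x^2 + 2*x + 1)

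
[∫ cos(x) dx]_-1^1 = 2*sin(1)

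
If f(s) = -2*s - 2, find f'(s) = -2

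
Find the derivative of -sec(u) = -tan(u)*sec(u)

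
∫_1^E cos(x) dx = -sin(1) + sin(E)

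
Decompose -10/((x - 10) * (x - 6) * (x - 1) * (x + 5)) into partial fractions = 1/(99*(x + 5)) - 1/(27*(x - 1)) + 1/(22*(x - 6)) - 1/(54*(x - 10))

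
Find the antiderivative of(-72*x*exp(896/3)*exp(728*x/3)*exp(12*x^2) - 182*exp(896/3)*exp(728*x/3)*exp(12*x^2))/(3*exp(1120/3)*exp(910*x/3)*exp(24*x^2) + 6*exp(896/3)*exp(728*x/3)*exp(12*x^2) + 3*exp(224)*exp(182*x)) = 1/(exp(12*x^2 + 182*x/3 + 224/3) + 1) + C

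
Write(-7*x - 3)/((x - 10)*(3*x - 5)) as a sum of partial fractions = 44/(25*(3*x - 5)) - 73/(25*(x - 10))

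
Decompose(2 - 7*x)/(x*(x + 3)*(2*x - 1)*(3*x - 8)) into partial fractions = -225/(884*(3*x - 8)) + 12/(91*(2*x - 1)) - 23/(357*(x + 3)) + 1/(12*x)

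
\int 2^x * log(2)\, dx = 2^x + C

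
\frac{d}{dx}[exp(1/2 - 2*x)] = -2*exp(1/2 - 2*x)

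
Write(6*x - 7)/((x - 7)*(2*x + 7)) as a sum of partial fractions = 8/(3*(2*x + 7)) + 5/(3*(x - 7))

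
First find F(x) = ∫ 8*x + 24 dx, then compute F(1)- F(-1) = 48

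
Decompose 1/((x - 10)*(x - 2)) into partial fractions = -1/(8*(x - 2)) + 1/(8*(x - 10))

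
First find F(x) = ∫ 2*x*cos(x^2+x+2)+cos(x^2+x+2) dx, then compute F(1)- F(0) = -sin(2) + sin(4)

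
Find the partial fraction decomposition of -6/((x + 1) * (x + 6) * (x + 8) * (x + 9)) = 1/(4*(x + 9)) - 3/(7*(x + 8)) + 1/(5*(x + 6)) - 3/(140*(x + 1))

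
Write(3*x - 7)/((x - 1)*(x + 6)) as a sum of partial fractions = 25/(7*(x + 6)) - 4/(7*(x - 1))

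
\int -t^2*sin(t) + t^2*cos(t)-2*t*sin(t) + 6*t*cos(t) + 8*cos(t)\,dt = sqrt(2)*(t + 2)^2*sin(t + pi/4) + C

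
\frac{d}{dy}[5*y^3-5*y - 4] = 15*y^2 - 5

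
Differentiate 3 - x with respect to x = -1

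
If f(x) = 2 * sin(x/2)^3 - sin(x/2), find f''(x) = -sin(x/2)/8 + 9*sin(3*x/2)/8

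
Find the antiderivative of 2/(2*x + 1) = log(6*x + 3) + C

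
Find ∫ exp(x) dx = exp(x) + C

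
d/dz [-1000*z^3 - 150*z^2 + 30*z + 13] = -3000*z^2 - 300*z + 30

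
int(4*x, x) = 2*x^2 + C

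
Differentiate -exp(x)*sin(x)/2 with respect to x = -sqrt(2)*exp(x)*sin(x + pi/4)/2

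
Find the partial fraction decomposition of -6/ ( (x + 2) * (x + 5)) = 2/(x + 5) - 2/(x + 2)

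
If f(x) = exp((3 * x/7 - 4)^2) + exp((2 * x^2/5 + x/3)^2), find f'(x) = 16*x^3*exp(4*x^4/25 + 4*x^3/15 + x^2/9)/25 + 4*x^2*exp(4*x^4/25 + 4*x^3/15 + x^2/9)/5 + 18*x*exp(9*x^2/49 - 24*x/7 + 16)/49 + 2*x*exp(4*x^4/25 + 4*x^3/15 + x^2/9)/9 - 24*exp(9*x^2/49 - 24*x/7 + 16)/7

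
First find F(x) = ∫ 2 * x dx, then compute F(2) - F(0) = 4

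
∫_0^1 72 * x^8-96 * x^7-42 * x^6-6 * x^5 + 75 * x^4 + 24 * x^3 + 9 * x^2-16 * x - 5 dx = 0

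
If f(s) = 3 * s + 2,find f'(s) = 3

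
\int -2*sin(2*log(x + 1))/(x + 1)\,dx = cos(2*log(x + 1)) + C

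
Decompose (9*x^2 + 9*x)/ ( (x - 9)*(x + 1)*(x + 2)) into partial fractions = 18/(11*(x + 2)) + 81/(11*(x - 9))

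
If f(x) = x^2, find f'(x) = 2*x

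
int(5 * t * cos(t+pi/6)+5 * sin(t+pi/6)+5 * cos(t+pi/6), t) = (5*t + 5)*sin(t + pi/6) + C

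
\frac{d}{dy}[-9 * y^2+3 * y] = 3 - 18*y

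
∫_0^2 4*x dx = 8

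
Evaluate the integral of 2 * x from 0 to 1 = 1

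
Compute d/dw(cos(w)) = -sin(w)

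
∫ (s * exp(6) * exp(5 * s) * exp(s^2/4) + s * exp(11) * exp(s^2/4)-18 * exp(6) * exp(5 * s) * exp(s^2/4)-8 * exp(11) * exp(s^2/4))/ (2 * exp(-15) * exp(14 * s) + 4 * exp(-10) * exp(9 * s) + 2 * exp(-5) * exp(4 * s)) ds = exp((s - 8)^2/4)/(exp(5*s - 5) + 1) + C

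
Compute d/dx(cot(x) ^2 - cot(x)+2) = (1 - 2*cos(x)/sin(x))/sin(x)^2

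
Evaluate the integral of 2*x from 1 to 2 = 3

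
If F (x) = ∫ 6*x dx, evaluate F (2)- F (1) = 9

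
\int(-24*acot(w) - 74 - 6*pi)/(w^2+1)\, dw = 3*(4*acot(w) + pi + 10)^2/4 + 14*acot(w) + C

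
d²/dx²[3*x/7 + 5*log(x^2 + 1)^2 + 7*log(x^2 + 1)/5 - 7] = (-100*x^2*log(x^2 + 1) + 186*x^2 + 100*log(x^2 + 1) + 14)/(5*x^4 + 10*x^2 + 5)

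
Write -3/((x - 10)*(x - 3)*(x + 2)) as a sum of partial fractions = -1/(20*(x + 2)) + 3/(35*(x - 3)) - 1/(28*(x - 10))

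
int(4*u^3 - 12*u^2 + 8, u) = u^4 - 4*u^3 + 8*u + C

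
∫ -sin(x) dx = cos(x) + C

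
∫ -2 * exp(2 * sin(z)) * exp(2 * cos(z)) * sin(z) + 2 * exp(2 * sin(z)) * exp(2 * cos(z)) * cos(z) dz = exp(2*sqrt(2)*sin(z + pi/4)) + C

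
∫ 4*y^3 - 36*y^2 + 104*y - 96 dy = y^4 - 12*y^3 + 52*y^2 - 96*y + C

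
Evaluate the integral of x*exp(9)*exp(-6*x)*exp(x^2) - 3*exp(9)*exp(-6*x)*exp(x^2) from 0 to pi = -exp(9)/2 + exp((-3 + pi)^2)/2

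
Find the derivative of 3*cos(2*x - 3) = -6*sin(2*x - 3)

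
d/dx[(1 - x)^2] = 2*x - 2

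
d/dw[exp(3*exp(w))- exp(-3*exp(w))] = (3*exp(w) + 3*exp(w + 6*exp(w)))*exp(-3*exp(w))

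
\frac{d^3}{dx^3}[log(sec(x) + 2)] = 2*(-2 + 1/cos(x) + 12/cos(x)^2 + 6/cos(x)^3 + cos(x)^(-4))*sin(x)*cos(x)/(2*cos(x) + 1)^3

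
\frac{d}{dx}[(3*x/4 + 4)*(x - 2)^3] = 3*x^3 - 3*x^2/2 - 30*x + 42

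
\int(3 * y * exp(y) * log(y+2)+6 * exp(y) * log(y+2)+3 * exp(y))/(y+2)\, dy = 3*exp(y)*log(y + 2) + C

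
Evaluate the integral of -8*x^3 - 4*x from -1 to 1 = 0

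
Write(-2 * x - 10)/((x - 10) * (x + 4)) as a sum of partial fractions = 1/(7*(x + 4)) - 15/(7*(x - 10))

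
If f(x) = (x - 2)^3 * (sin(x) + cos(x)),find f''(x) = -x^3*sin(x) - x^3*cos(x) + 12*x^2*cos(x) + 18*x*sin(x) - 30*x*cos(x) - 28*sin(x) + 20*cos(x)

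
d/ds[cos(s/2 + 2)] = -sin(s/2 + 2)/2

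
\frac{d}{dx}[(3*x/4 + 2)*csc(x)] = -3*x*cot(x)*csc(x)/4 - 2*cot(x)*csc(x) + 3*csc(x)/4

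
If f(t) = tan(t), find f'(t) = cos(t)^(-2)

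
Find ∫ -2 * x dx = -x^2 + C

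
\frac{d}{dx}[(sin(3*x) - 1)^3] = 9*(sin(3*x) - 1)^2*cos(3*x)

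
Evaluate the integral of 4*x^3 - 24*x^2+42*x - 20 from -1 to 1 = -56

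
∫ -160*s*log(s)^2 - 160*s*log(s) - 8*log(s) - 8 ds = 8*s*(-10*s*log(s) - 1)*log(s) + C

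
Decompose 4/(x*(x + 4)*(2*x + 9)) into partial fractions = 16/(9*(2*x + 9)) - 1/(x + 4) + 1/(9*x)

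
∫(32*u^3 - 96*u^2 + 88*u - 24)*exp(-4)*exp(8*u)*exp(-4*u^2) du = -4*(u - 1)^2*exp(-4*(u - 1)^2) + C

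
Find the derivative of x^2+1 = 2*x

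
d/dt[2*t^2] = 4*t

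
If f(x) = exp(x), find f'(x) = exp(x)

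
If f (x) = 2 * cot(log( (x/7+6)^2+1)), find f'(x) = -4*(x + 42)/((x^2 + 84*x + 1813)*sin(log(x^2/49 + 12*x/7 + 37))^2)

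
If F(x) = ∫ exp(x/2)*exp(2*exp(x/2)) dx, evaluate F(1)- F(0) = -exp(2) + exp(2*exp(1/2))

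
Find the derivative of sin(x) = cos(x)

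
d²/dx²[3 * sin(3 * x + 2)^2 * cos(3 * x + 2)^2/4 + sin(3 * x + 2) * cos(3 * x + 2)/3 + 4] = 27*sin(3*x + 2)^4/2 - 81*sin(3*x + 2)^2*cos(3*x + 2)^2 - 6*sin(6*x + 4) + 27*cos(3*x + 2)^4/2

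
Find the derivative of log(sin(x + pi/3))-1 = 1/tan(x + pi/3)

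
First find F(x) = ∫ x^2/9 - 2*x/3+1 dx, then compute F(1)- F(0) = 19/27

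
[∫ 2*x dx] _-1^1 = 0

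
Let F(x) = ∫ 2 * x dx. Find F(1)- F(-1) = 0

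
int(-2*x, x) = -x^2 + C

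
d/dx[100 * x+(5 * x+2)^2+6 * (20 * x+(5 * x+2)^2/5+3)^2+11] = 600*x^3 + 4320*x^2 + 7418*x + 6072/5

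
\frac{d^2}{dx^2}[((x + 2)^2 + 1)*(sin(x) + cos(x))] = -x^2*sin(x) - x^2*cos(x) - 8*x*sin(x) - 11*sin(x) + 5*cos(x)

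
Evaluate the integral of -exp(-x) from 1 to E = -exp(-1) + exp(-E)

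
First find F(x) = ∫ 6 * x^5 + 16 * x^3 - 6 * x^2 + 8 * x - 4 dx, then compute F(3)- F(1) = 1020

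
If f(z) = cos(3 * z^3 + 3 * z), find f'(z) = -3*(3*z^2 + 1)*sin(3*z*(z^2 + 1))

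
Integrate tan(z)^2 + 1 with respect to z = tan(z) + C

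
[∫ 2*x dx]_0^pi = pi^2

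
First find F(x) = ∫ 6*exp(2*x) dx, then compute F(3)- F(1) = -3*exp(2) + 3*exp(6)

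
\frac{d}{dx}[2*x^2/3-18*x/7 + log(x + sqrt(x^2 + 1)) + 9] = (28*x^3 + 28*x^2*sqrt(x^2 + 1) - 54*x^2 - 54*x*sqrt(x^2 + 1) + 49*x + 21*sqrt(x^2 + 1) - 54)/(21*x^2 + 21*x*sqrt(x^2 + 1) + 21)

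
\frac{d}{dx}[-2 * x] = -2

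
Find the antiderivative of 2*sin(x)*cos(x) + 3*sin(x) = sin(x)^2 - 3*cos(x) + C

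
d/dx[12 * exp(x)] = 12*exp(x)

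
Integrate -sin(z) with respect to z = cos(z) + C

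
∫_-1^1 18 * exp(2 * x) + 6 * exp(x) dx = -6*exp(-1) - 9*exp(-2) + 6*E + 9*exp(2)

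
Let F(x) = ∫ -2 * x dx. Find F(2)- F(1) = -3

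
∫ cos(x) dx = sin(x) + C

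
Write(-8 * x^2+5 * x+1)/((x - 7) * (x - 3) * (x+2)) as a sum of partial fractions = -41/(45*(x + 2)) + 14/(5*(x - 3)) - 89/(9*(x - 7))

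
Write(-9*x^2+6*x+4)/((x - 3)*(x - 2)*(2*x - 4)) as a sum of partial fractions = 25/(x - 2) + 10/(x - 2)^2 - 59/(2*(x - 3))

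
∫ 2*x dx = x^2 + C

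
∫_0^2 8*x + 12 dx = 40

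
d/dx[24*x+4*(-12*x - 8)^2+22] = 1152*x + 792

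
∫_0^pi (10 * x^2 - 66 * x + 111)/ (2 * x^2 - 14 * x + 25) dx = -log(50) + log((7 - 2*pi)^2 + 1) + 5*pi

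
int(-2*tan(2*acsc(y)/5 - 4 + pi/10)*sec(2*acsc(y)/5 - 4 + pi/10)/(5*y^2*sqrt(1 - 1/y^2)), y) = sec(2*acsc(y)/5 - 4 + pi/10) + C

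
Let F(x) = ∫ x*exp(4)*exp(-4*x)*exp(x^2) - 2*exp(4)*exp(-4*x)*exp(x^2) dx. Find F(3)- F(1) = 0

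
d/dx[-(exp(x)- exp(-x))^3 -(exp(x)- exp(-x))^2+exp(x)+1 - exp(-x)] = (-3*exp(6*x) - 2*exp(5*x) + 4*exp(4*x) + 4*exp(2*x) + 2*exp(x) - 3)*exp(-3*x)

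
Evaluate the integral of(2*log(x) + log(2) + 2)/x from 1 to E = log(2) + 3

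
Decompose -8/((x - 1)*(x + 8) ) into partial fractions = 8/(9*(x + 8)) - 8/(9*(x - 1))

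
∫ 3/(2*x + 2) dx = 3*log(x + 1)/2 + C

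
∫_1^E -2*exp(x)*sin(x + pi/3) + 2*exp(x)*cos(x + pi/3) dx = 2*exp(E)*cos(pi/3 + E) - 2*E*cos(1 + pi/3)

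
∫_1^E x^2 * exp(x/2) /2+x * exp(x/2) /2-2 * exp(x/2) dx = (-3*E + 2 + exp(2))*exp(E/2)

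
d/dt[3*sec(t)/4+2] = 3*tan(t)*sec(t)/4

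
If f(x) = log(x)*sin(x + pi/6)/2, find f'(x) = (x*log(x)*cos(x + pi/6) + sin(x + pi/6))/(2*x)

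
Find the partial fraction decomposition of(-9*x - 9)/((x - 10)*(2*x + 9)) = -63/(29*(2*x + 9)) - 99/(29*(x - 10))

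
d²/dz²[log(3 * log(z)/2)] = (-log(z) - 1)/(z^2*log(z)^2)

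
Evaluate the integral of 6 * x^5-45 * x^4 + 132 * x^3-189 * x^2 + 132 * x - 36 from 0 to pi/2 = -8 + (-2 + pi/2)^3*(-1 + pi/2)^3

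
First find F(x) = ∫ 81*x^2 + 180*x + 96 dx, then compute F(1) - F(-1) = 246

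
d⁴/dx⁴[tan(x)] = 24*tan(x)^5 + 40*tan(x)^3 + 16*tan(x)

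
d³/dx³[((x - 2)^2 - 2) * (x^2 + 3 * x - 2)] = 24*x - 6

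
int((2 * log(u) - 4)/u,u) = (log(u) - 2)^2 + C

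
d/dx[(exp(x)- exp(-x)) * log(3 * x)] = (x*exp(2*x)*log(x) + x*exp(2*x)*log(3) + x*log(x) + x*log(3) + exp(2*x) - 1)*exp(-x)/x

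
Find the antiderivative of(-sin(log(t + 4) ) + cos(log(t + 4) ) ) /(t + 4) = sqrt(2)*sin(log(t + 4) + pi/4) + C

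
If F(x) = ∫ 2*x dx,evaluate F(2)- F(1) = 3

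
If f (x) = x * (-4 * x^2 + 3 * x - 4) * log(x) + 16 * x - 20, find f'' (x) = (-24*x^2*log(x) - 20*x^2 + 6*x*log(x) + 9*x - 4)/x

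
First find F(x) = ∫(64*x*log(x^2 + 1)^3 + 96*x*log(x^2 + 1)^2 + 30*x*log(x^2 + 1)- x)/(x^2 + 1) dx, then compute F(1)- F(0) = -log(2)/2 - log(2)^2/2 + 2*(-2*log(2) - 2*log(2)^2)^2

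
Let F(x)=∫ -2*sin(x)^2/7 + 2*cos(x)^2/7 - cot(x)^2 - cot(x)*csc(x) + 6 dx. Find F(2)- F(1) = -csc(1) - cot(1) + cot(2) - sin(2)/7 + sin(4)/7 + csc(2) + 7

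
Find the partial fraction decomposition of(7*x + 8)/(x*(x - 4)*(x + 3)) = -13/(21*(x + 3)) + 9/(7*(x - 4)) - 2/(3*x)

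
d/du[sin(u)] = cos(u)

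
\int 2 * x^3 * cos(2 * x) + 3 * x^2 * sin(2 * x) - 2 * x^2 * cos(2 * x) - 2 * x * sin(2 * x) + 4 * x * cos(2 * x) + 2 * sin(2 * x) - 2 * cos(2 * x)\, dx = (x^3 - x^2 + 2*x - 1)*sin(2*x) + C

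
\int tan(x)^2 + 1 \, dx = tan(x) + C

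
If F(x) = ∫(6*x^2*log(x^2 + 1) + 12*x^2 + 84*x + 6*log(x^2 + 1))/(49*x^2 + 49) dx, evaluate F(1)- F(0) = 48*log(2)/49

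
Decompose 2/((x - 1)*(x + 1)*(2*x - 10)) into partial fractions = 1/(12*(x + 1)) - 1/(8*(x - 1)) + 1/(24*(x - 5))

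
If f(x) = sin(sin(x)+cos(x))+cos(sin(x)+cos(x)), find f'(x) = 2*cos(x + pi/4)*cos(sqrt(2)*sin(x + pi/4) + pi/4)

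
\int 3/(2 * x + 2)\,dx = 3*log(x + 1)/2 + C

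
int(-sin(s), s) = cos(s) + C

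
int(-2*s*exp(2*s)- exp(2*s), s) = -s*exp(2*s) + C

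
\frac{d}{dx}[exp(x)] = exp(x)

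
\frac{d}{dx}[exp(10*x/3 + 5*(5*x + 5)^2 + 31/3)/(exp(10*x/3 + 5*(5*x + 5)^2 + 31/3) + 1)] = (750*x*exp(125*x^2 + 760*x/3 + 406/3) + 760*exp(125*x^2 + 760*x/3 + 406/3))/(3*exp(812/3)*exp(1520*x/3)*exp(250*x^2) + 6*exp(406/3)*exp(760*x/3)*exp(125*x^2) + 3)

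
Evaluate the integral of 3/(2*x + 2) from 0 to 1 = log(8)/2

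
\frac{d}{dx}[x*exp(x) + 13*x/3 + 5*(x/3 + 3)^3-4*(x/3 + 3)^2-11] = 5*x^2/9 + x*exp(x) + 82*x/9 + exp(x) + 124/3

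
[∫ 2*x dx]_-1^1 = 0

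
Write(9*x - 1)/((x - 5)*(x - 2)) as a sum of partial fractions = -17/(3*(x - 2)) + 44/(3*(x - 5))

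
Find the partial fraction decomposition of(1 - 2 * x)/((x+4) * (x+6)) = -13/(2*(x + 6)) + 9/(2*(x + 4))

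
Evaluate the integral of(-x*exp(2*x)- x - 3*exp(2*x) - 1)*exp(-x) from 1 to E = (-E - 2)*(-exp(-E) + exp(E)) - 3*exp(-1) + 3*E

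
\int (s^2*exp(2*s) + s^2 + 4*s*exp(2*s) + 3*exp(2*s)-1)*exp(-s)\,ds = 2*(s + 1)^2*sinh(s) + C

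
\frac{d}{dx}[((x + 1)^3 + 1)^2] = 6*x^5 + 30*x^4 + 60*x^3 + 66*x^2 + 42*x + 12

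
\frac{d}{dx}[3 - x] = -1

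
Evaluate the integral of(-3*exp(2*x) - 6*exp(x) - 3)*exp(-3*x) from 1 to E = -(exp(-1) + 1)^3 + (exp(-E) + 1)^3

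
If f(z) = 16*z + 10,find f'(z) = 16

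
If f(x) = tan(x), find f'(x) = cos(x)^(-2)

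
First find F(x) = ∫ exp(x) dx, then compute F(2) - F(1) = -E + exp(2)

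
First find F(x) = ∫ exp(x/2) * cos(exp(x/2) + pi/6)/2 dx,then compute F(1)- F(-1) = -sin(pi/6 + exp(-1/2)) + sin(pi/6 + exp(1/2))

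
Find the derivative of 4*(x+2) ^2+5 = 8*x + 16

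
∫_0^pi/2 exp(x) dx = -1 + exp(pi/2)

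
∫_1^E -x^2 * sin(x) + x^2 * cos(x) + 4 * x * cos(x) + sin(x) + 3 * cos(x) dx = (1 + E)^2*(cos(E) + sin(E)) - 4*sin(1) - 4*cos(1)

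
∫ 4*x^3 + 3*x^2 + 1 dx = x^4 + x^3 + x + C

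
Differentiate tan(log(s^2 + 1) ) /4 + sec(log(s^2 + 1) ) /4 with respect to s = s*(sin(log(s^2 + 1)) + 1)/((2*s^2 + 2)*cos(log(s^2 + 1))^2)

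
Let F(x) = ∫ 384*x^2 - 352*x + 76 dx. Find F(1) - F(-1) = 408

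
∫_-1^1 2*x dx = 0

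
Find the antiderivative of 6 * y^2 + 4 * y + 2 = 2*y^3 + 2*y^2 + 2*y + C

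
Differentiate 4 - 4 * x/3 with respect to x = -4/3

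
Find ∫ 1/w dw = log(-3*w) + C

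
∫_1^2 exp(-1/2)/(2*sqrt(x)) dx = -exp(-1/2) + sqrt(2)*exp(-1/2)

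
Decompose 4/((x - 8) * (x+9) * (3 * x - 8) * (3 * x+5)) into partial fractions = 18/(4147*(3*x + 5)) - 9/(1820*(3*x - 8)) - 2/(6545*(x + 9)) + 1/(1972*(x - 8))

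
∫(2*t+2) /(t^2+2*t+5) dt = log((t + 1)^2 + 4) + C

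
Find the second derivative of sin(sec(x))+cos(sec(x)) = sqrt(2)*(-sin(x)^2*sin(pi/4 + 1/cos(x))/cos(x) + sin(x)^2*cos(pi/4 + 1/cos(x)) + cos(pi/4 + 1/cos(x)))/cos(x)^3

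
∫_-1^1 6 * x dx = 0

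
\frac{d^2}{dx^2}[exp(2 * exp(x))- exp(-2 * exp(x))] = (-4*exp(2*x) + 2*exp(x) + 2*exp(x + 4*exp(x)) + 4*exp(2*x + 4*exp(x)))*exp(-2*exp(x))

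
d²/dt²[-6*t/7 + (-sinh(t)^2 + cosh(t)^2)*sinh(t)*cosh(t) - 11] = 2*sinh(2*t)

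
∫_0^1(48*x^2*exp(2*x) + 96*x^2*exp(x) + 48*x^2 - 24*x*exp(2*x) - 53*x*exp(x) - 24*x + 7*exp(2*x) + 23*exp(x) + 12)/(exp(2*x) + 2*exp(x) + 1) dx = -E/(1 + E) + 14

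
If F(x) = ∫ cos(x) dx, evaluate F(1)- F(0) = sin(1)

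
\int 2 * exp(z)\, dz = 2*exp(z) + C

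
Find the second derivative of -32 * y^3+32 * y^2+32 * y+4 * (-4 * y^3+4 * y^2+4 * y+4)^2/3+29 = 640*y^4 - 2560*y^3/3 - 256*y^2 - 192*y + 192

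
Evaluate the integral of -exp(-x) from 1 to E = -exp(-1) + exp(-E)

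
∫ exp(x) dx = exp(x) + C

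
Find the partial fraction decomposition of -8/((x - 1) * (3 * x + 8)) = 24/(11*(3*x + 8)) - 8/(11*(x - 1))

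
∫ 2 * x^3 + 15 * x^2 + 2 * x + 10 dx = x^4/2 + 5*x^3 + x^2 + 10*x + C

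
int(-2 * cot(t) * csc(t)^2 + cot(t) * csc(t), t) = (csc(t) - 1)*csc(t) + C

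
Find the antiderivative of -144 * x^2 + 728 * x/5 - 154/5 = -48*x^3 + 364*x^2/5 - 154*x/5 + C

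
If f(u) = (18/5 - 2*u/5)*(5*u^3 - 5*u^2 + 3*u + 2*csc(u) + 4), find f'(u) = -8*u^3 + 60*u^2 + 4*u*cot(u)*csc(u)/5 - 192*u/5 - 36*cot(u)*csc(u)/5 - 4*csc(u)/5 + 46/5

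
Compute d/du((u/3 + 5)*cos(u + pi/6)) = -u*sin(u + pi/6)/3 - 5*sin(u + pi/6) + cos(u + pi/6)/3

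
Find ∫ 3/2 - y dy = -y^2/2 + 3*y/2 + C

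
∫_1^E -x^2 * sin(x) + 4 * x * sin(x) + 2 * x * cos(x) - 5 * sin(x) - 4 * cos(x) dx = ((-2 + E)^2 + 1)*cos(E) - 2*cos(1)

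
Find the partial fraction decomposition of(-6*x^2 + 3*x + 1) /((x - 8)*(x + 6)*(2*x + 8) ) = -233/(56*(x + 6)) + 107/(48*(x + 4)) - 359/(336*(x - 8))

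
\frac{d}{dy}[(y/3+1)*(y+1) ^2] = y^2 + 10*y/3 + 7/3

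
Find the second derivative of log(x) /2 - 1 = -1/(2*x^2)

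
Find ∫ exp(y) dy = exp(y) + C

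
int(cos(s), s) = sin(s) + C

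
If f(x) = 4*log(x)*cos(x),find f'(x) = 4*(-x*log(x)*sin(x) + cos(x))/x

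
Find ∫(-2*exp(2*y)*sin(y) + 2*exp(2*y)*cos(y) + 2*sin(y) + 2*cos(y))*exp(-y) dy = 4*cos(y)*sinh(y) + C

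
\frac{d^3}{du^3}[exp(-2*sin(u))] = 2*(-6*sin(u) - 4*cos(u)^2 + 1)*exp(-2*sin(u))*cos(u)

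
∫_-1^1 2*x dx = 0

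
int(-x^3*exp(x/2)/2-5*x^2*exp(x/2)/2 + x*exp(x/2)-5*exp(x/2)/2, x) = (-x^3 + x^2 - 2*x - 1)*exp(x/2) + C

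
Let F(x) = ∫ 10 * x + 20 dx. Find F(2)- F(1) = 35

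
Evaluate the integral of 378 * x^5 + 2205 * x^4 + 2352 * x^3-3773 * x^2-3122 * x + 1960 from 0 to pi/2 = -28*(-3 + 3*pi^2/4 + 7*pi/2)^2 + 315 + 147*pi^2/4 + 343*pi/2 + 7*(-3 + 3*pi^2/4 + 7*pi/2)^3/3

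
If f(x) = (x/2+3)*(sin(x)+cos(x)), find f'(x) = -x*sin(x)/2 + x*cos(x)/2 - 5*sin(x)/2 + 7*cos(x)/2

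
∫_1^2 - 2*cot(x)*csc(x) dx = -2*csc(1) + 2*csc(2)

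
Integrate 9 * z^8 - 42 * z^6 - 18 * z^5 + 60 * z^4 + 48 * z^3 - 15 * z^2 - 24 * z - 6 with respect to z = z^9 - 6*z^7 - 3*z^6 + 12*z^5 + 12*z^4 - 5*z^3 - 12*z^2 - 6*z + C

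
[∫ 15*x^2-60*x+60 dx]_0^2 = 40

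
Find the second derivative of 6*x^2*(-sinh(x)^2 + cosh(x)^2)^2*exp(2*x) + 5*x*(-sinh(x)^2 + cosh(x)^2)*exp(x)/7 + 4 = (24*x^2*exp(x) + 48*x*exp(x) + 5*x/7 + 12*exp(x) + 10/7)*exp(x)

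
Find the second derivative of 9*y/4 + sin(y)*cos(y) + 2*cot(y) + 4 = -2*sin(2*y) + 4*cos(y)/sin(y)^3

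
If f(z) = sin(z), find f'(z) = cos(z)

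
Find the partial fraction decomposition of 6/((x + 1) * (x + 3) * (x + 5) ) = 3/(4*(x + 5)) - 3/(2*(x + 3)) + 3/(4*(x + 1))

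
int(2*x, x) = x^2 + C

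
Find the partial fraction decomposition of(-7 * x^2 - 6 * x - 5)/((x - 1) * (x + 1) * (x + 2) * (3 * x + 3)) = 7/(3*(x + 2)) - 11/(6*(x + 1)) + (x + 1)^(-2) - 1/(2*(x - 1))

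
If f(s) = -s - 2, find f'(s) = -1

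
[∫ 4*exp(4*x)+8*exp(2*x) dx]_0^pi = -9 + (2 + exp(2*pi))^2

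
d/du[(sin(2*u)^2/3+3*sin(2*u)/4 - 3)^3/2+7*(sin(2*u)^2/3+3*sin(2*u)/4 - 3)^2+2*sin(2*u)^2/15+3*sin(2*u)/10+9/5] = 2*sin(2*u)^5*cos(2*u)/9 + 5*sin(2*u)^4*cos(2*u)/4 + 161*sin(2*u)^3*cos(2*u)/36 + 561*sin(2*u)^2*cos(2*u)/64 - 3821*sin(4*u)/240 - 843*cos(2*u)/20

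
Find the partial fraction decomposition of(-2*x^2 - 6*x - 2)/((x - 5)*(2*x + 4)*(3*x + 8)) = -1/(46*(3*x + 8)) - 1/(14*(x + 2)) - 41/(161*(x - 5))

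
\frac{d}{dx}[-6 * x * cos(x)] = 6*x*sin(x) - 6*cos(x)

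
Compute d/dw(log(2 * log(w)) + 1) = 1/(w*log(w))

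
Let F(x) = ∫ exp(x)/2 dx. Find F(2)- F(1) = -E/2 + exp(2)/2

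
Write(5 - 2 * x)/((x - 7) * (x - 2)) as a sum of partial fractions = -1/(5*(x - 2)) - 9/(5*(x - 7))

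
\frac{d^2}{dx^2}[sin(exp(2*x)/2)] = -exp(4*x)*sin(exp(2*x)/2) + 2*exp(2*x)*cos(exp(2*x)/2)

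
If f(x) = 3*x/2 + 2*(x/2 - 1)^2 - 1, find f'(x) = x - 1/2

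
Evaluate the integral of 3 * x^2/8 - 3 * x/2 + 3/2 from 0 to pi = (-1 + pi/2)^3 + 1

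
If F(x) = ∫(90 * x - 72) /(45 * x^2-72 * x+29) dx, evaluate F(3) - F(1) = -log(10) + log(1090)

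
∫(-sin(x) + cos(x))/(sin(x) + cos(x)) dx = log(3*sin(x) + 3*cos(x)) + C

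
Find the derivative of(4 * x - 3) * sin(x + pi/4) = 4*x*cos(x + pi/4) + 4*sin(x + pi/4) - 3*cos(x + pi/4)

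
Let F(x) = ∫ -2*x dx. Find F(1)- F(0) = -1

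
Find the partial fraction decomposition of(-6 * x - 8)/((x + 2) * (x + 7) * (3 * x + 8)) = -36/(13*(3*x + 8)) + 34/(65*(x + 7)) + 2/(5*(x + 2))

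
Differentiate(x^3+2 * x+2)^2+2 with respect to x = 6*x^5 + 16*x^3 + 12*x^2 + 8*x + 8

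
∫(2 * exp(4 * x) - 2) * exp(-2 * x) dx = 4*sinh(x)^2 + C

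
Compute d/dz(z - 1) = 1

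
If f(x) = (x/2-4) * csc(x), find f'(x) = -x*cot(x)*csc(x)/2 + 4*cot(x)*csc(x) + csc(x)/2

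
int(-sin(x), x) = cos(x) + C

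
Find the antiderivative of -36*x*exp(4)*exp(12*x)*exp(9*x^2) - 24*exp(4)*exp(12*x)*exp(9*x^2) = -2*exp((3*x + 2)^2) + C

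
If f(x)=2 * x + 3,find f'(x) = 2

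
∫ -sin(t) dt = cos(t) + C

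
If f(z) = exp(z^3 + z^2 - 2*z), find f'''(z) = 27*z^6*exp(z^3 + z^2 - 2*z) + 54*z^5*exp(z^3 + z^2 - 2*z) - 18*z^4*exp(z^3 + z^2 - 2*z) - 10*z^3*exp(z^3 + z^2 - 2*z) + 66*z^2*exp(z^3 + z^2 - 2*z) - 14*exp(z^3 + z^2 - 2*z)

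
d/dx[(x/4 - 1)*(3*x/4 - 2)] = 3*x/8 - 5/4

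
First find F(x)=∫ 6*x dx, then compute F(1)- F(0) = 3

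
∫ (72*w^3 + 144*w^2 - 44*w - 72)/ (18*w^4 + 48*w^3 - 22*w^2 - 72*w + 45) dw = log((6*w^2 + 8*w - 9)^2/9 + 1) + C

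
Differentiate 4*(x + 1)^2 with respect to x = 8*x + 8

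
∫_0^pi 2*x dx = pi^2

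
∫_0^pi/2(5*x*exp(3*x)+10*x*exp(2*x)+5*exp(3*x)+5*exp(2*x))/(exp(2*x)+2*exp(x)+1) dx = 5*pi*exp(pi)/(2*(1 + exp(pi/2)))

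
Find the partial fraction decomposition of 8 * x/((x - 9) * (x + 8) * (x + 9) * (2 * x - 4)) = 2/(11*(x + 9)) - 16/(85*(x + 8)) - 4/(385*(x - 2)) + 2/(119*(x - 9))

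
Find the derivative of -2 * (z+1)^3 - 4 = -6*z^2 - 12*z - 6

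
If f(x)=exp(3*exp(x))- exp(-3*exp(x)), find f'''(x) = (27*exp(3*x) - 27*exp(2*x) + 3*exp(x) + 3*exp(x + 6*exp(x)) + 27*exp(2*x + 6*exp(x)) + 27*exp(3*x + 6*exp(x)))*exp(-3*exp(x))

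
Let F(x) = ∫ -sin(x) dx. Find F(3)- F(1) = cos(3) - cos(1)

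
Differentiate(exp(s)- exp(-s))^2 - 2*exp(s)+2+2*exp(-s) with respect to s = (2*exp(4*s) - 2*exp(3*s) - 2*exp(s) - 2)*exp(-2*s)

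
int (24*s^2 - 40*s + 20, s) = 8*s^3 - 20*s^2 + 20*s + C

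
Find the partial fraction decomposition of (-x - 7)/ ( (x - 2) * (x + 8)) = -1/(10*(x + 8)) - 9/(10*(x - 2))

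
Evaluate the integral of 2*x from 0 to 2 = 4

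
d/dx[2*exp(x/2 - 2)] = exp(x/2 - 2)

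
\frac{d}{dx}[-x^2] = -2*x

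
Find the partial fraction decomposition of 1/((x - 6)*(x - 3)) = -1/(3*(x - 3)) + 1/(3*(x - 6))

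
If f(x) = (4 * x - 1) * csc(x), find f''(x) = (-4*x + 8*x/sin(x)^2 + 1 - 8*cos(x)/sin(x) - 2/sin(x)^2)/sin(x)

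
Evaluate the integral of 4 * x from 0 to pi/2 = pi^2/2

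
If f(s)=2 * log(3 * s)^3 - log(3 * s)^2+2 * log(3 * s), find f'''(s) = (12*log(s)^2 - 40*log(s) + 24*log(3)*log(s) - 40*log(3) + 12*log(3)^2 + 22)/s^3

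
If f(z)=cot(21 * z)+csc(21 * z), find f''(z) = -441/sin(21*z) + 882*cos(21*z)/sin(21*z)^3 + 882/sin(21*z)^3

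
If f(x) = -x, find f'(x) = -1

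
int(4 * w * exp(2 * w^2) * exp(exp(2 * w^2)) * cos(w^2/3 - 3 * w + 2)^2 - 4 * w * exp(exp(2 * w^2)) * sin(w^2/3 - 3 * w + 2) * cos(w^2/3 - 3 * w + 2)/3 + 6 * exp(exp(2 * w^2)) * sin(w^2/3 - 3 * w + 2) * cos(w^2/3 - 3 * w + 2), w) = exp(exp(2*w^2))*cos(w^2/3 - 3*w + 2)^2 + C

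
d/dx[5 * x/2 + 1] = 5/2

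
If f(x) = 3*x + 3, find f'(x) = 3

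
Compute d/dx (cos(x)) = -sin(x)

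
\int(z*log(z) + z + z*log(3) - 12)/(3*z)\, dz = (z - 12)*log(3*z)/3 + C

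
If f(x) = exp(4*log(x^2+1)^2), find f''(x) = (256*x^2*exp(4*log(x^2 + 1)^2)*log(x^2 + 1)^2 - 16*x^2*exp(4*log(x^2 + 1)^2)*log(x^2 + 1) + 32*x^2*exp(4*log(x^2 + 1)^2) + 16*exp(4*log(x^2 + 1)^2)*log(x^2 + 1))/(x^4 + 2*x^2 + 1)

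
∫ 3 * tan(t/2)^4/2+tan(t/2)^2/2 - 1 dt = (tan(t/2)^2 - 2)*tan(t/2) + C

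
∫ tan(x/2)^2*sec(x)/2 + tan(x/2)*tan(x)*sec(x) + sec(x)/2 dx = tan(x/2)*sec(x) + C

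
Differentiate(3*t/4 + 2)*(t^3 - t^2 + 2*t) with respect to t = 3*t^3 + 15*t^2/4 - t + 4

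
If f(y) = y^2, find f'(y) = 2*y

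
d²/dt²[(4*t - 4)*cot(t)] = 8*(t*cos(t)/sin(t) - 1 - cos(t)/sin(t))/sin(t)^2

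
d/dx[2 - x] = -1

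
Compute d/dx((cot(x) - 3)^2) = 2*(3 - cos(x)/sin(x))/sin(x)^2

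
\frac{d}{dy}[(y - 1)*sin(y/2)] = y*cos(y/2)/2 + sin(y/2) - cos(y/2)/2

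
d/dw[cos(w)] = -sin(w)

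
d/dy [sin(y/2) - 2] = cos(y/2)/2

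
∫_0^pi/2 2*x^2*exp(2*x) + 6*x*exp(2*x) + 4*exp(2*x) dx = -1 + (1 + pi/2)^2*exp(pi)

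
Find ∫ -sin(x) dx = cos(x) + C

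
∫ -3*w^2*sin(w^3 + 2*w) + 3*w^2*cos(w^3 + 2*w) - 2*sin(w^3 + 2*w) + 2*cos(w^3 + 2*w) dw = sin(w*(w^2 + 2)) + cos(w*(w^2 + 2)) + C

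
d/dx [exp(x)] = exp(x)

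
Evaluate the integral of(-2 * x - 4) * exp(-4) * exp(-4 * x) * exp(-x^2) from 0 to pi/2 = -exp(-4) + exp(-(pi/2 + 2)^2)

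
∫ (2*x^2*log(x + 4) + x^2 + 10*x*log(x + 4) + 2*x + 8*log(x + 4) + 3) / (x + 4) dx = ((x + 1)^2 + 2)*log(x + 4) + C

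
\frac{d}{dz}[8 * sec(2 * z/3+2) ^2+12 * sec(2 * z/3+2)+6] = 32*tan(2*z/3 + 2)*sec(2*z/3 + 2)^2/3 + 8*tan(2*z/3 + 2)*sec(2*z/3 + 2)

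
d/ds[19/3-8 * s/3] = -8/3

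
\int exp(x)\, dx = exp(x) + C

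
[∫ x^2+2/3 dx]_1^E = -1 + 2*E/3 + exp(3)/3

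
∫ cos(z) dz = sin(z) + C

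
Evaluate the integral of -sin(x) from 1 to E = cos(E) - cos(1)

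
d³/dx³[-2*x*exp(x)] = -2*x*exp(x) - 6*exp(x)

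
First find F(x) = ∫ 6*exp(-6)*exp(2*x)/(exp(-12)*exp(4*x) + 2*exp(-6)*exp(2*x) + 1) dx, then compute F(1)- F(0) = -3*exp(4)/(1 + exp(4)) + 3*exp(6)/(1 + exp(6))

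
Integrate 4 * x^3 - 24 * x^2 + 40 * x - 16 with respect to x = x^4 - 8*x^3 + 20*x^2 - 16*x + C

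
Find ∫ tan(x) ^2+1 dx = tan(x) + C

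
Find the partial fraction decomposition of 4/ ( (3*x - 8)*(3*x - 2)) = -2/(3*(3*x - 2)) + 2/(3*(3*x - 8))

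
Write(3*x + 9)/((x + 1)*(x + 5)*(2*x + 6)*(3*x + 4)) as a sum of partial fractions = -27/(22*(3*x + 4)) + 3/(88*(x + 5)) + 3/(8*(x + 1))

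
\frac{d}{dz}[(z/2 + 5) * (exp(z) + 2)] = z*exp(z)/2 + 11*exp(z)/2 + 1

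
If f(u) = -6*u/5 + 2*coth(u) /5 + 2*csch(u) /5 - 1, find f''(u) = 2*(cosh(u) + 1)^2/(5*sinh(u)^3)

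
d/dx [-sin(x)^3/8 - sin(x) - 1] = -35*cos(x)/32 + 3*cos(3*x)/32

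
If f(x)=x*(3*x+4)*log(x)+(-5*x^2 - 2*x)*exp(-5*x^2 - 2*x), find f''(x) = (-500*x^5 - 400*x^4 + 150*x^3 + 92*x^2 + 6*x*exp(5*x^2 + 2*x)*log(x) + 9*x*exp(5*x^2 + 2*x) - 2*x + 4*exp(5*x^2 + 2*x))*exp(-5*x^2 - 2*x)/x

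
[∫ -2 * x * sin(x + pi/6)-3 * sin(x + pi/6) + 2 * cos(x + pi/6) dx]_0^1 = -3*sqrt(3)/2 + 5*cos(pi/6 + 1)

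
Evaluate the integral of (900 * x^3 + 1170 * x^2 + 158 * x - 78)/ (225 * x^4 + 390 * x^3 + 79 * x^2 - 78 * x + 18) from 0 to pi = -log(2) + log(1 + (-1 + 13*pi/3 + 5*pi^2)^2)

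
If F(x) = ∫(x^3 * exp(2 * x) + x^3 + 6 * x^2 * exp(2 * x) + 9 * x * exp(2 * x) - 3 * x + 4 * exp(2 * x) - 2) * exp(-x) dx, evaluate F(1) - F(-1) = -8*exp(-1) + 8*E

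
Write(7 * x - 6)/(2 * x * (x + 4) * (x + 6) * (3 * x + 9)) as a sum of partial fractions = 2/(9*(x + 6)) - 17/(24*(x + 4)) + 1/(2*(x + 3)) - 1/(72*x)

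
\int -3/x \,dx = -3*log(2*x) + C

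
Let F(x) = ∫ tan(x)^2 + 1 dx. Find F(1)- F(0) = tan(1)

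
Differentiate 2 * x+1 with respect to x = 2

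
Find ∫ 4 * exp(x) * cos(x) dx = 2*sqrt(2)*exp(x)*sin(x + pi/4) + C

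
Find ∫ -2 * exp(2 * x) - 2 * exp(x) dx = (-exp(x) - 2)*exp(x) + C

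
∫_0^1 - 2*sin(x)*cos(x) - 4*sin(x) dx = -9 + (cos(1) + 2)^2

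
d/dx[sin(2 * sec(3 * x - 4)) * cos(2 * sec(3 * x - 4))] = 6*(tan(3*x) - tan(4))*cos(4/cos(3*x - 4))/((tan(4)*tan(3*x) + 1)*cos(3*x - 4))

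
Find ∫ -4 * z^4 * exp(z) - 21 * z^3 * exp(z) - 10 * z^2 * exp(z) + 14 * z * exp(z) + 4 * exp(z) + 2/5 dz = z*((-20*z^3 - 25*z^2 + 25*z + 20)*exp(z) + 2)/5 + C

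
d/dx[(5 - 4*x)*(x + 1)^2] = -12*x^2 - 6*x + 6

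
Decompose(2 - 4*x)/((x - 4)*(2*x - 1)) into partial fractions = -2/(x - 4)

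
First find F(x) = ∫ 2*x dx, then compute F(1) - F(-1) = 0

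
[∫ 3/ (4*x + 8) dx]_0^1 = -3*log(2)/4 + 3*log(3)/4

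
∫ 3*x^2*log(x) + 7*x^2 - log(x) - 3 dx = x*(x^2 - 1)*(log(x) + 2) + C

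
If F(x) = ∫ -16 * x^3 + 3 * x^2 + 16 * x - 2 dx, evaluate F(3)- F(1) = -234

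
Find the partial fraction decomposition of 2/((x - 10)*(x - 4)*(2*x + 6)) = 1/(91*(x + 3)) - 1/(42*(x - 4)) + 1/(78*(x - 10))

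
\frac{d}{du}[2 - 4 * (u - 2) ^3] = -12*u^2 + 48*u - 48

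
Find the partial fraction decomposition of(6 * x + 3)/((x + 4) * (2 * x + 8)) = 3/(x + 4) - 21/(2*(x + 4)^2)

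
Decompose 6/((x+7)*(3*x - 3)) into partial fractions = -1/(4*(x + 7)) + 1/(4*(x - 1))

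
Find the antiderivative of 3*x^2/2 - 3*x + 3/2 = x^3/2 - 3*x^2/2 + 3*x/2 + C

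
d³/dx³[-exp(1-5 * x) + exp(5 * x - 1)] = (125*exp(10*x - 2) + 125)*exp(1 - 5*x)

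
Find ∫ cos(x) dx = sin(x) + C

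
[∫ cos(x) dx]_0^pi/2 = 1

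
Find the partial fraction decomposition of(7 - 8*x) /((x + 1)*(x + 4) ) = -13/(x + 4) + 5/(x + 1)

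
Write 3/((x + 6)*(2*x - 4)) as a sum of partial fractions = -3/(16*(x + 6)) + 3/(16*(x - 2))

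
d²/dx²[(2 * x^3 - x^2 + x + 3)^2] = 120*x^4 - 80*x^3 + 60*x^2 + 60*x - 10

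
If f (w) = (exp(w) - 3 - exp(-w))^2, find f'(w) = (2*exp(4*w) - 6*exp(3*w) - 6*exp(w) - 2)*exp(-2*w)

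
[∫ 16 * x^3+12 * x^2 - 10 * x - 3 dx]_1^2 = 70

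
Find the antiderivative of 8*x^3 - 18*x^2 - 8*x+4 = 2*x^4 - 6*x^3 - 4*x^2 + 4*x + C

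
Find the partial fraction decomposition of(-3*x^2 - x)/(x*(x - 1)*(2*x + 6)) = -1/(x + 3) - 1/(2*(x - 1))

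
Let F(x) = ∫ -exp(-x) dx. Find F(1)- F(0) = -1 + exp(-1)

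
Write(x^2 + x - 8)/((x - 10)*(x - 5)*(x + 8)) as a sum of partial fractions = 8/(39*(x + 8)) - 22/(65*(x - 5)) + 17/(15*(x - 10))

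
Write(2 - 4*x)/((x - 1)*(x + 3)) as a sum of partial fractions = -7/(2*(x + 3)) - 1/(2*(x - 1))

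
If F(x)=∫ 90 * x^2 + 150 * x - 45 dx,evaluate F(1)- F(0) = 60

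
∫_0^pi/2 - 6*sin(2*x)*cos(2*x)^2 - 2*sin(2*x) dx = -4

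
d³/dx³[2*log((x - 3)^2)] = 8/(x^3 - 9*x^2 + 27*x - 27)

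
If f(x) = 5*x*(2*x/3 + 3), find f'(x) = 20*x/3 + 15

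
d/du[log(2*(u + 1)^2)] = 2/(u + 1)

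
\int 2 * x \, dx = x^2 + C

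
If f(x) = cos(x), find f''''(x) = cos(x)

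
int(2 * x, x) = x^2 + C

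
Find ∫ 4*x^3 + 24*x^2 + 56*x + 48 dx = x^4 + 8*x^3 + 28*x^2 + 48*x + C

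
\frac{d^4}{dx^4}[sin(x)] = sin(x)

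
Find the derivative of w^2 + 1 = 2*w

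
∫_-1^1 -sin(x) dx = 0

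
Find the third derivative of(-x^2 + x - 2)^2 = 24*x - 12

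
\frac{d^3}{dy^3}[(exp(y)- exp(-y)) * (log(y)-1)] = (y^3*exp(2*y)*log(y) - y^3*exp(2*y) + y^3*log(y) - y^3 + 3*y^2*exp(2*y) - 3*y^2 - 3*y*exp(2*y) - 3*y + 2*exp(2*y) - 2)*exp(-y)/y^3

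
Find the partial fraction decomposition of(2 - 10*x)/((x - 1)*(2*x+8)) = -21/(5*(x + 4)) - 4/(5*(x - 1))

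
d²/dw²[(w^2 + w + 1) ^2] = 12*w^2 + 12*w + 6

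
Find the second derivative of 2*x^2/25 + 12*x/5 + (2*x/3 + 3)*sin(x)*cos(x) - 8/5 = -4*x*sin(2*x)/3 - 6*sin(2*x) + 4*cos(2*x)/3 + 4/25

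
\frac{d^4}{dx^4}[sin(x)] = sin(x)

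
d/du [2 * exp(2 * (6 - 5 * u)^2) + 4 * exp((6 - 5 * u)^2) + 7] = 200*u*exp(25*u^2 - 60*u + 36) + 200*u*exp(50*u^2 - 120*u + 72) - 240*exp(25*u^2 - 60*u + 36) - 240*exp(50*u^2 - 120*u + 72)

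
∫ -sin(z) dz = cos(z) + C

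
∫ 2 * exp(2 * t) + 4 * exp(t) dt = (exp(t) + 2)^2 + C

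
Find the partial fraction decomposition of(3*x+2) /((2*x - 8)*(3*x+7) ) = 15/(38*(3*x + 7)) + 7/(19*(x - 4))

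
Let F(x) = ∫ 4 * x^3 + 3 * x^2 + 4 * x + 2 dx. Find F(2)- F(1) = 30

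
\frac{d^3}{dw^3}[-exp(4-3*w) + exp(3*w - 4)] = (27*exp(6*w - 8) + 27)*exp(4 - 3*w)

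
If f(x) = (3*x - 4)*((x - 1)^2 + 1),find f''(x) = 18*x - 20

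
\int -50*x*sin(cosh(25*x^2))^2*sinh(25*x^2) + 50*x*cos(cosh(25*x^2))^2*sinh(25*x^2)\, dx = sin(2*cosh(25*x^2))/2 + C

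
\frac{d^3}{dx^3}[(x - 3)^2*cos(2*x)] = 8*x^2*sin(2*x) - 48*x*sin(2*x) - 24*x*cos(2*x) + 60*sin(2*x) + 72*cos(2*x)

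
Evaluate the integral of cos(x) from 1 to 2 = -sin(1) + sin(2)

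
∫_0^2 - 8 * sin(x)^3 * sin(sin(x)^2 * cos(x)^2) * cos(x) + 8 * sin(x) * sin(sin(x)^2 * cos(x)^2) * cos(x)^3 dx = 4 - 4*cos((1 - cos(8))/8)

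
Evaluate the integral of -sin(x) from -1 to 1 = 0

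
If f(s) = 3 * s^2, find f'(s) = 6*s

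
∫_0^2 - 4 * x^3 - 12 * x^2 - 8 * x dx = -64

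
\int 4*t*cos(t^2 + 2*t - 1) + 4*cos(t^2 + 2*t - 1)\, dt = 2*sin((t + 1)^2 - 2) + C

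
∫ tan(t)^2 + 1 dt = tan(t) + C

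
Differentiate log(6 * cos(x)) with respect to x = -tan(x)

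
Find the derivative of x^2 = 2*x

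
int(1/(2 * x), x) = log(x/3)/2 + C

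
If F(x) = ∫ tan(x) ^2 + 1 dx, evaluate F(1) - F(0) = tan(1)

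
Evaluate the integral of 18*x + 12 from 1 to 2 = 39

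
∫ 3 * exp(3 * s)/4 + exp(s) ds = exp(3*s)/4 + exp(s) + C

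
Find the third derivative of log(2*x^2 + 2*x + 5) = (32*x^3 + 48*x^2 - 192*x - 104)/(8*x^6 + 24*x^5 + 84*x^4 + 128*x^3 + 210*x^2 + 150*x + 125)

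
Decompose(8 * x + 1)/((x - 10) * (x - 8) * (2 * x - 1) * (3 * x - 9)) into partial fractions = -8/(855*(2*x - 1)) + 1/(21*(x - 3)) - 13/(90*(x - 8)) + 27/(266*(x - 10))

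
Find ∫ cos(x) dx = sin(x) + C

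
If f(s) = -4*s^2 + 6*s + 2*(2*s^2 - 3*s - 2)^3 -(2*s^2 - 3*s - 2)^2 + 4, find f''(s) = 480*s^4 - 1440*s^3 + 672*s^2 + 612*s - 130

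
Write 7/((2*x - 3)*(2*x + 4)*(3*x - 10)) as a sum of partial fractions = 63/(352*(3*x - 10)) - 2/(11*(2*x - 3)) + 1/(32*(x + 2))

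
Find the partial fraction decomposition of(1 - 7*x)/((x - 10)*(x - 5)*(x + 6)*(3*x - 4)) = -225/(6292*(3*x - 4)) - 43/(3872*(x + 6)) + 34/(605*(x - 5)) - 69/(2080*(x - 10))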